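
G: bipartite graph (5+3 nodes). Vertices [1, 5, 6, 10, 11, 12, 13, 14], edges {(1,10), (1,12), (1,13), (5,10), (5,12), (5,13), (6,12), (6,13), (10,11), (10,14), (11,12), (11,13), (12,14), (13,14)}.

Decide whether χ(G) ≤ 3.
A valid 3-coloring: color 1: [10, 12, 13]; color 2: [1, 5, 6, 11, 14].
(χ(G) = 2 ≤ 3.)

Yes, G is 3-colorable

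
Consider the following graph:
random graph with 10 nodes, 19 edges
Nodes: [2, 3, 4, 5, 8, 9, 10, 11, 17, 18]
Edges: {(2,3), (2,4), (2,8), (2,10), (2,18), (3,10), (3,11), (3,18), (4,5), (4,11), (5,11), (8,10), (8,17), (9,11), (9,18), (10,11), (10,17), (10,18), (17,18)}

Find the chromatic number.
χ(G) = 4

Clique number ω(G) = 4 (lower bound: χ ≥ ω).
The clique on [2, 3, 10, 18] has size 4, forcing χ ≥ 4, and the coloring below uses 4 colors, so χ(G) = 4.
A valid 4-coloring: color 1: [4, 9, 10]; color 2: [8, 11, 18]; color 3: [2, 5, 17]; color 4: [3].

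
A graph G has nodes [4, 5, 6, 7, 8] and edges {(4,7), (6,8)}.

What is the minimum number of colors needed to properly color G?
Clique number ω(G) = 2 (lower bound: χ ≥ ω).
The graph is bipartite (no odd cycle), so 2 colors suffice: χ(G) = 2.
A valid 2-coloring: color 1: [5, 7, 8]; color 2: [4, 6].

χ(G) = 2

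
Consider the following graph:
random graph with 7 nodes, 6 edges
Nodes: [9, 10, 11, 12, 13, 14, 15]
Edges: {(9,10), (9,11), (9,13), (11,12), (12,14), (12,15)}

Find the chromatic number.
χ(G) = 2

Clique number ω(G) = 2 (lower bound: χ ≥ ω).
The graph is bipartite (no odd cycle), so 2 colors suffice: χ(G) = 2.
A valid 2-coloring: color 1: [9, 12]; color 2: [10, 11, 13, 14, 15].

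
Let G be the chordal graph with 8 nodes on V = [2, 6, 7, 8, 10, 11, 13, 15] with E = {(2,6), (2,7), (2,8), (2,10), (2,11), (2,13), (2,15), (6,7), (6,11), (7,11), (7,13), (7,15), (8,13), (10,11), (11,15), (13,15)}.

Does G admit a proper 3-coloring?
No, G is not 3-colorable

The clique on vertices [2, 6, 7, 11] has size 4 > 3, so it alone needs 4 colors.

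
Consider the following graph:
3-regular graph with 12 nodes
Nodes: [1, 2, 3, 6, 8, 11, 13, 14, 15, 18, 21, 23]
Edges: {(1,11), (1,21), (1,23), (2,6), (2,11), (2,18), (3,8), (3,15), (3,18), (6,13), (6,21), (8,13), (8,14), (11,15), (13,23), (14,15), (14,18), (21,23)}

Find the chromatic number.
Clique number ω(G) = 3 (lower bound: χ ≥ ω).
The clique on [1, 21, 23] has size 3, forcing χ ≥ 3, and the coloring below uses 3 colors, so χ(G) = 3.
A valid 3-coloring: color 1: [3, 6, 11, 14, 23]; color 2: [2, 8, 15, 21]; color 3: [1, 13, 18].

χ(G) = 3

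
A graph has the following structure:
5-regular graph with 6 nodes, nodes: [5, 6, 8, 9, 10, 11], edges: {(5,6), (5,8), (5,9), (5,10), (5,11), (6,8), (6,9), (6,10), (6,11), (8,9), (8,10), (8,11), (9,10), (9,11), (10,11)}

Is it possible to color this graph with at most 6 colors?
Yes, G is 6-colorable

A valid 6-coloring: color 1: [8]; color 2: [11]; color 3: [9]; color 4: [6]; color 5: [10]; color 6: [5].
(χ(G) = 6 ≤ 6.)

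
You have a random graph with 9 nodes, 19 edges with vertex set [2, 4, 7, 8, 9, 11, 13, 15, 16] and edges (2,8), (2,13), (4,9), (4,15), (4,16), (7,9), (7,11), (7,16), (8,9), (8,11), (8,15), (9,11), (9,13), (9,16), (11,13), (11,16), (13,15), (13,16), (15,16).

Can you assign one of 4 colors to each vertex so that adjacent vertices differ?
A valid 4-coloring: color 1: [8, 16]; color 2: [2, 9, 15]; color 3: [4, 11]; color 4: [7, 13].
(χ(G) = 4 ≤ 4.)

Yes, G is 4-colorable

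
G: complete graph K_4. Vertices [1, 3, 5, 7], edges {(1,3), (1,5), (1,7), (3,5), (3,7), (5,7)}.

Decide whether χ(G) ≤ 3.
The clique on vertices [1, 3, 5, 7] has size 4 > 3, so it alone needs 4 colors.

No, G is not 3-colorable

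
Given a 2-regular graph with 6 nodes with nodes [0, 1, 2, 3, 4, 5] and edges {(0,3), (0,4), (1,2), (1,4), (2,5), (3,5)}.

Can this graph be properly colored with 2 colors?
A valid 2-coloring: color 1: [2, 3, 4]; color 2: [0, 1, 5].
(χ(G) = 2 ≤ 2.)

Yes, G is 2-colorable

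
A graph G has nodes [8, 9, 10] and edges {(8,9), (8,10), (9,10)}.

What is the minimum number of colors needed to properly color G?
χ(G) = 3

Clique number ω(G) = 3 (lower bound: χ ≥ ω).
The clique on [8, 9, 10] has size 3, forcing χ ≥ 3, and the coloring below uses 3 colors, so χ(G) = 3.
A valid 3-coloring: color 1: [10]; color 2: [8]; color 3: [9].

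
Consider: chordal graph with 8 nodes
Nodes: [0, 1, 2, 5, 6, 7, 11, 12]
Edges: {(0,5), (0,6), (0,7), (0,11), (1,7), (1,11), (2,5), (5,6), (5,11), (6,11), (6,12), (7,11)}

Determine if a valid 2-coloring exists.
The clique on vertices [0, 5, 6, 11] has size 4 > 2, so it alone needs 4 colors.

No, G is not 2-colorable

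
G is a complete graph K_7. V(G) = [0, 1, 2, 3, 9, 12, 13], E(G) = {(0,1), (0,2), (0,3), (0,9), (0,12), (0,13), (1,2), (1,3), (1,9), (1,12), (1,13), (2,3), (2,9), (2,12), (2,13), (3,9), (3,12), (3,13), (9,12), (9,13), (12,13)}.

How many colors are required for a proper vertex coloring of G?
Clique number ω(G) = 7 (lower bound: χ ≥ ω).
The clique on [0, 1, 2, 3, 9, 12, 13] has size 7, forcing χ ≥ 7, and the coloring below uses 7 colors, so χ(G) = 7.
A valid 7-coloring: color 1: [2]; color 2: [0]; color 3: [13]; color 4: [3]; color 5: [9]; color 6: [12]; color 7: [1].

χ(G) = 7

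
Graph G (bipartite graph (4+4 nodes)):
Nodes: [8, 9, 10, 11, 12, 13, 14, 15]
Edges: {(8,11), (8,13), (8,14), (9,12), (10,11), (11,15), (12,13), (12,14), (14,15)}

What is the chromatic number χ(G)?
Clique number ω(G) = 2 (lower bound: χ ≥ ω).
The graph is bipartite (no odd cycle), so 2 colors suffice: χ(G) = 2.
A valid 2-coloring: color 1: [9, 11, 13, 14]; color 2: [8, 10, 12, 15].

χ(G) = 2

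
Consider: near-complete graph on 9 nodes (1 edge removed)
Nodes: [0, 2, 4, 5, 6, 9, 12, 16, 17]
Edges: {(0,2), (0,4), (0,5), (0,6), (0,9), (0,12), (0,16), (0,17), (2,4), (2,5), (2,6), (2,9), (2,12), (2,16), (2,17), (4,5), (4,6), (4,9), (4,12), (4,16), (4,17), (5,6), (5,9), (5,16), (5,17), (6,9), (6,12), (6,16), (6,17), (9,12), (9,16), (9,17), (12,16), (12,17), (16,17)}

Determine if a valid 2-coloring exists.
The clique on vertices [0, 2, 4, 6, 9, 12, 16, 17] has size 8 > 2, so it alone needs 8 colors.

No, G is not 2-colorable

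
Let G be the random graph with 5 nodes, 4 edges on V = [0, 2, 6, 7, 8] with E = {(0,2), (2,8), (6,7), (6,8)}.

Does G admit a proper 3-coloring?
Yes, G is 3-colorable

A valid 3-coloring: color 1: [2, 6]; color 2: [0, 7, 8].
(χ(G) = 2 ≤ 3.)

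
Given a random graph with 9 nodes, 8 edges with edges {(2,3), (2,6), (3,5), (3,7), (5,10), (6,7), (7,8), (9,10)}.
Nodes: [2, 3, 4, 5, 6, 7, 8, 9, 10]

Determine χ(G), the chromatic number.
Clique number ω(G) = 2 (lower bound: χ ≥ ω).
The graph is bipartite (no odd cycle), so 2 colors suffice: χ(G) = 2.
A valid 2-coloring: color 1: [2, 4, 5, 7, 9]; color 2: [3, 6, 8, 10].

χ(G) = 2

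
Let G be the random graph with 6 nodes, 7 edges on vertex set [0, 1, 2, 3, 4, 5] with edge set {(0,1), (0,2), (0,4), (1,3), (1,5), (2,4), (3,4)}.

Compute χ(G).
Clique number ω(G) = 3 (lower bound: χ ≥ ω).
The clique on [0, 2, 4] has size 3, forcing χ ≥ 3, and the coloring below uses 3 colors, so χ(G) = 3.
A valid 3-coloring: color 1: [0, 3, 5]; color 2: [1, 4]; color 3: [2].

χ(G) = 3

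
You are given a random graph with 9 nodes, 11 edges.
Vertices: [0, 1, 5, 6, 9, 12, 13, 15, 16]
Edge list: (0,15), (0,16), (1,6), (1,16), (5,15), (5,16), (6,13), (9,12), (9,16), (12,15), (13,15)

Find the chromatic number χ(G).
χ(G) = 3

Clique number ω(G) = 2 (lower bound: χ ≥ ω).
Odd cycle [5, 15, 12, 9, 16] needs 3 colors (χ ≥ 3).
The coloring below uses 3 colors, so χ(G) = 3.
A valid 3-coloring: color 1: [6, 15, 16]; color 2: [0, 1, 5, 9, 13]; color 3: [12].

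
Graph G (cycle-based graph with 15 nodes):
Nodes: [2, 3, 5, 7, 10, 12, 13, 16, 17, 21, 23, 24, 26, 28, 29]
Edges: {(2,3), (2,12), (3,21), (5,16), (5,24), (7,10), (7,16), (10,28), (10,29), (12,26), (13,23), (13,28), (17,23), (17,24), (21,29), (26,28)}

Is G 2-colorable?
Odd cycle [10, 28, 13, 23, 17, 24, 5, 16, 7] needs 3 colors (χ ≥ 3).
Hence χ(G) ≥ 3 > 2, so no proper 2-coloring exists.

No, G is not 2-colorable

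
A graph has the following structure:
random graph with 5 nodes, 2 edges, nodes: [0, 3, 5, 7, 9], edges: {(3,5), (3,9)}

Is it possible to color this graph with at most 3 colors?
Yes, G is 3-colorable

A valid 3-coloring: color 1: [0, 3, 7]; color 2: [5, 9].
(χ(G) = 2 ≤ 3.)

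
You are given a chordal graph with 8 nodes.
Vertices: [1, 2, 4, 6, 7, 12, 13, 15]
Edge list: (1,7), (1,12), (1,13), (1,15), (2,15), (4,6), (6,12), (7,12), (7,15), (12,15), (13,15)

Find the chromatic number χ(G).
χ(G) = 4

Clique number ω(G) = 4 (lower bound: χ ≥ ω).
The clique on [1, 7, 12, 15] has size 4, forcing χ ≥ 4, and the coloring below uses 4 colors, so χ(G) = 4.
A valid 4-coloring: color 1: [6, 15]; color 2: [1, 2, 4]; color 3: [12, 13]; color 4: [7].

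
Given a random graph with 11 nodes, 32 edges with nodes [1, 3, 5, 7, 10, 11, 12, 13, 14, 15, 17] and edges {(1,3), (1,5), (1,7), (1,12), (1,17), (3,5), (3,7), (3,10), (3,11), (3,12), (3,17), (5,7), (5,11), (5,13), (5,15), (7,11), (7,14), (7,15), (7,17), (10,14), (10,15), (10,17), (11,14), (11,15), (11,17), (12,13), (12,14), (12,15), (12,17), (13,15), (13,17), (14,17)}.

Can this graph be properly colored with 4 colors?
Yes, G is 4-colorable

A valid 4-coloring: color 1: [5, 17]; color 2: [7, 10, 12]; color 3: [3, 14, 15]; color 4: [1, 11, 13].
(χ(G) = 4 ≤ 4.)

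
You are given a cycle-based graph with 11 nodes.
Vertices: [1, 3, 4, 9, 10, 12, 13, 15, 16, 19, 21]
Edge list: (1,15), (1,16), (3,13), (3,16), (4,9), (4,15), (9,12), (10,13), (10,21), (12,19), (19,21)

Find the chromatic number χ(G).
Clique number ω(G) = 2 (lower bound: χ ≥ ω).
Odd cycle [10, 13, 3, 16, 1, 15, 4, 9, 12, 19, 21] needs 3 colors (χ ≥ 3).
The coloring below uses 3 colors, so χ(G) = 3.
A valid 3-coloring: color 1: [1, 3, 4, 10, 19]; color 2: [9, 13, 15, 16, 21]; color 3: [12].

χ(G) = 3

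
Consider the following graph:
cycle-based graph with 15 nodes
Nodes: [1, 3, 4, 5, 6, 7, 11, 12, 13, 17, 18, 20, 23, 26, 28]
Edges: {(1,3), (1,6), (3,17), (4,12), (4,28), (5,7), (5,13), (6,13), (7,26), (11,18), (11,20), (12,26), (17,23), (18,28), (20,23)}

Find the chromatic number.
χ(G) = 3

Clique number ω(G) = 2 (lower bound: χ ≥ ω).
Odd cycle [11, 20, 23, 17, 3, 1, 6, 13, 5, 7, 26, 12, 4, 28, 18] needs 3 colors (χ ≥ 3).
The coloring below uses 3 colors, so χ(G) = 3.
A valid 3-coloring: color 1: [3, 5, 6, 11, 23, 26, 28]; color 2: [1, 7, 12, 13, 17, 18, 20]; color 3: [4].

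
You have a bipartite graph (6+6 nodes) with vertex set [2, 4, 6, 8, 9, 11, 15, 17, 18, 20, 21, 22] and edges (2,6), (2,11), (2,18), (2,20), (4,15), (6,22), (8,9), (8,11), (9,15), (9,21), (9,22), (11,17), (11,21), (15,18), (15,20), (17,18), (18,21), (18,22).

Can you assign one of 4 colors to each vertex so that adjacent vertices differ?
Yes, G is 4-colorable

A valid 4-coloring: color 1: [4, 6, 9, 11, 18, 20]; color 2: [2, 8, 15, 17, 21, 22].
(χ(G) = 2 ≤ 4.)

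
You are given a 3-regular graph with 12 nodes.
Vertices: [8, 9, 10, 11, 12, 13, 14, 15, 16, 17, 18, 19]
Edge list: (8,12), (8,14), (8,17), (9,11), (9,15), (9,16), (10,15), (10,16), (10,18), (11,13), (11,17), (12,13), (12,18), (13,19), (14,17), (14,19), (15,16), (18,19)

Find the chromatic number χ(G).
χ(G) = 3

Clique number ω(G) = 3 (lower bound: χ ≥ ω).
The clique on [8, 14, 17] has size 3, forcing χ ≥ 3, and the coloring below uses 3 colors, so χ(G) = 3.
A valid 3-coloring: color 1: [9, 10, 12, 17, 19]; color 2: [8, 11, 15, 18]; color 3: [13, 14, 16].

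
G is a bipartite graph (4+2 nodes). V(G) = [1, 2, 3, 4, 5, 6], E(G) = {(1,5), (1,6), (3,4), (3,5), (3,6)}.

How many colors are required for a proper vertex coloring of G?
Clique number ω(G) = 2 (lower bound: χ ≥ ω).
The graph is bipartite (no odd cycle), so 2 colors suffice: χ(G) = 2.
A valid 2-coloring: color 1: [1, 2, 3]; color 2: [4, 5, 6].

χ(G) = 2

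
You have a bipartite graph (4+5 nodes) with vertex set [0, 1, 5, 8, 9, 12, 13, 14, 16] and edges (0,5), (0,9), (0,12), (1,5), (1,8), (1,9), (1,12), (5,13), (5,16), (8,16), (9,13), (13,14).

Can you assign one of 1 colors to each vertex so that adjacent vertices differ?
Edge (0,9) forces its endpoints to differ, so 1 color is not enough.

No, G is not 1-colorable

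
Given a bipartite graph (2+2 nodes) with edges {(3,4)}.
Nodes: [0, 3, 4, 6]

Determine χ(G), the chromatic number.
χ(G) = 2

Clique number ω(G) = 2 (lower bound: χ ≥ ω).
The graph is bipartite (no odd cycle), so 2 colors suffice: χ(G) = 2.
A valid 2-coloring: color 1: [0, 3, 6]; color 2: [4].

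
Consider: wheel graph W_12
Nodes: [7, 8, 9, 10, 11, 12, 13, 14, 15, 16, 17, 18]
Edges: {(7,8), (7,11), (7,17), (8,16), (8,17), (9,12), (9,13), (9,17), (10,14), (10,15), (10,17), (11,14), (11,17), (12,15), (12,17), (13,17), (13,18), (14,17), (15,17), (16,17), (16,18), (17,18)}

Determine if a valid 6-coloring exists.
Yes, G is 6-colorable

A valid 6-coloring: color 1: [17]; color 2: [7, 9, 14, 15, 18]; color 3: [8, 10, 11, 12, 13]; color 4: [16].
(χ(G) = 4 ≤ 6.)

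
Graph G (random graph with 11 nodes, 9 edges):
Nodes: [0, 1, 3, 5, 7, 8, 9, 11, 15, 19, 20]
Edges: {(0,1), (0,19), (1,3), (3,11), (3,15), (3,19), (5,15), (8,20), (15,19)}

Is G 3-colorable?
Yes, G is 3-colorable

A valid 3-coloring: color 1: [0, 3, 5, 7, 9, 20]; color 2: [1, 8, 11, 15]; color 3: [19].
(χ(G) = 3 ≤ 3.)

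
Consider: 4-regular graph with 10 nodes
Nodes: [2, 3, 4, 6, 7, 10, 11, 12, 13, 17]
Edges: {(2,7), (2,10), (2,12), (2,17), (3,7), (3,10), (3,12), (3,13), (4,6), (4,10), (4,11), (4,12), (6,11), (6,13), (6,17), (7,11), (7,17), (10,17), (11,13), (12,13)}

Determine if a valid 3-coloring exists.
A valid 3-coloring: color 1: [4, 13, 17]; color 2: [2, 3, 11]; color 3: [6, 7, 10, 12].
(χ(G) = 3 ≤ 3.)

Yes, G is 3-colorable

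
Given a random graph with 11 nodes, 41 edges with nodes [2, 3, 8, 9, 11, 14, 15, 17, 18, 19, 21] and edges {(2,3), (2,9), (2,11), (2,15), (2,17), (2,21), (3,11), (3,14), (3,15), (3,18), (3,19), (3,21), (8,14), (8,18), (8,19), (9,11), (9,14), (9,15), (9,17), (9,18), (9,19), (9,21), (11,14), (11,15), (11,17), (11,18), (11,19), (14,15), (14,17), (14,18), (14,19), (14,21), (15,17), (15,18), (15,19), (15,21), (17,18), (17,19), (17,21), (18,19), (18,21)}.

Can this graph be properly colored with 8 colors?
A valid 8-coloring: color 1: [2, 18]; color 2: [8, 15]; color 3: [14]; color 4: [3, 9]; color 5: [19, 21]; color 6: [17]; color 7: [11].
(χ(G) = 7 ≤ 8.)

Yes, G is 8-colorable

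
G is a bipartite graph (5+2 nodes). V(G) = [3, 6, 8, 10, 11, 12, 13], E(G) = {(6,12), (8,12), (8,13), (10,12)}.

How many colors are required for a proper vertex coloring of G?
χ(G) = 2

Clique number ω(G) = 2 (lower bound: χ ≥ ω).
The graph is bipartite (no odd cycle), so 2 colors suffice: χ(G) = 2.
A valid 2-coloring: color 1: [3, 11, 12, 13]; color 2: [6, 8, 10].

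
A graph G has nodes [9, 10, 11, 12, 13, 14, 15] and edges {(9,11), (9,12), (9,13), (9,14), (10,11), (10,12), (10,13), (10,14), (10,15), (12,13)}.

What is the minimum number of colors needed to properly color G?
Clique number ω(G) = 3 (lower bound: χ ≥ ω).
The clique on [9, 12, 13] has size 3, forcing χ ≥ 3, and the coloring below uses 3 colors, so χ(G) = 3.
A valid 3-coloring: color 1: [9, 10]; color 2: [11, 12, 14, 15]; color 3: [13].

χ(G) = 3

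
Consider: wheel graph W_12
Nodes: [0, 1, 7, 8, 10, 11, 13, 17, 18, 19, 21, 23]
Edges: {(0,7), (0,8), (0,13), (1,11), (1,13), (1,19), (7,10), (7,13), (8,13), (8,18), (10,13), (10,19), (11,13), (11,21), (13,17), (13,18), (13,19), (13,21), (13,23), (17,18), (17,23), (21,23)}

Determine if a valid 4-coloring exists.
Yes, G is 4-colorable

A valid 4-coloring: color 1: [13]; color 2: [0, 1, 10, 17, 21]; color 3: [7, 8, 11, 19, 23]; color 4: [18].
(χ(G) = 4 ≤ 4.)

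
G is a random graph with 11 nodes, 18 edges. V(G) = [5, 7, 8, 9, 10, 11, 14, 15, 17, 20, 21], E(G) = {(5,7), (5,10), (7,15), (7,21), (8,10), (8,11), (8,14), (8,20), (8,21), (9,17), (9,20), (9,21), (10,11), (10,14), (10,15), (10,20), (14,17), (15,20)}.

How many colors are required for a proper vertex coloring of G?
Clique number ω(G) = 3 (lower bound: χ ≥ ω).
The clique on [8, 10, 11] has size 3, forcing χ ≥ 3, and the coloring below uses 3 colors, so χ(G) = 3.
A valid 3-coloring: color 1: [10, 17, 21]; color 2: [5, 8, 9, 15]; color 3: [7, 11, 14, 20].

χ(G) = 3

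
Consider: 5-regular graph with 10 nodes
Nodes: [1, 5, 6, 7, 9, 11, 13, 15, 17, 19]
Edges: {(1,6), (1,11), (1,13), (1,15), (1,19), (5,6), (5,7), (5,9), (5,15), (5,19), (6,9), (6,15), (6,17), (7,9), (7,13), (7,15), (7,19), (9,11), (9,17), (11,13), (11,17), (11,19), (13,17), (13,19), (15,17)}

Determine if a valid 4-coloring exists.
A valid 4-coloring: color 1: [6, 7, 11]; color 2: [1, 5, 17]; color 3: [9, 15, 19]; color 4: [13].
(χ(G) = 4 ≤ 4.)

Yes, G is 4-colorable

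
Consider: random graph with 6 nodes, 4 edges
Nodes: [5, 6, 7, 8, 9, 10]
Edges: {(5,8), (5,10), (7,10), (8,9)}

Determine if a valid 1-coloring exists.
Edge (8,9) forces its endpoints to differ, so 1 color is not enough.

No, G is not 1-colorable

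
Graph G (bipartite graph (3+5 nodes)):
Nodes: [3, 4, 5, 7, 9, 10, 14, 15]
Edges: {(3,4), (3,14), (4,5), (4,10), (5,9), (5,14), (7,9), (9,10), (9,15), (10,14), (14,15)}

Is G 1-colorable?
Edge (9,10) forces its endpoints to differ, so 1 color is not enough.

No, G is not 1-colorable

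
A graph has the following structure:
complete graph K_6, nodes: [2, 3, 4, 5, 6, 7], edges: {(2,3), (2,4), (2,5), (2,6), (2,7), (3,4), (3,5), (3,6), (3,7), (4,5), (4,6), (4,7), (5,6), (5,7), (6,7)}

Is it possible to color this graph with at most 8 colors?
A valid 8-coloring: color 1: [3]; color 2: [4]; color 3: [6]; color 4: [5]; color 5: [7]; color 6: [2].
(χ(G) = 6 ≤ 8.)

Yes, G is 8-colorable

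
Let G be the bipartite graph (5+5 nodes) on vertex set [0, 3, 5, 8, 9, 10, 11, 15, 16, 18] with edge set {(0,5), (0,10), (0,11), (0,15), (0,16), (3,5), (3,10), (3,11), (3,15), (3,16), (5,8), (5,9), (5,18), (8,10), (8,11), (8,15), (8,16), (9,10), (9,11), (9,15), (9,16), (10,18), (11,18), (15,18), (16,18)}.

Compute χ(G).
Clique number ω(G) = 2 (lower bound: χ ≥ ω).
The graph is bipartite (no odd cycle), so 2 colors suffice: χ(G) = 2.
A valid 2-coloring: color 1: [0, 3, 8, 9, 18]; color 2: [5, 10, 11, 15, 16].

χ(G) = 2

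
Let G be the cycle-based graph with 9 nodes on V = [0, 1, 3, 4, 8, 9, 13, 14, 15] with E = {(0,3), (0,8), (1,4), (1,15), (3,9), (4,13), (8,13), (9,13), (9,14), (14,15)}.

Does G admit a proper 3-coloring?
Yes, G is 3-colorable

A valid 3-coloring: color 1: [4, 8, 9, 15]; color 2: [0, 1, 13, 14]; color 3: [3].
(χ(G) = 3 ≤ 3.)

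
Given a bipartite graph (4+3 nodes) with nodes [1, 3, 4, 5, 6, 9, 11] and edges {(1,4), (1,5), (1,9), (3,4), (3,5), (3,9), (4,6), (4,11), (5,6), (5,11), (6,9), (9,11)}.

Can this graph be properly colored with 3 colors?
A valid 3-coloring: color 1: [4, 5, 9]; color 2: [1, 3, 6, 11].
(χ(G) = 2 ≤ 3.)

Yes, G is 3-colorable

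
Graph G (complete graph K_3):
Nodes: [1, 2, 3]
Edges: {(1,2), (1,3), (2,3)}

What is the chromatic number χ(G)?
Clique number ω(G) = 3 (lower bound: χ ≥ ω).
The clique on [1, 2, 3] has size 3, forcing χ ≥ 3, and the coloring below uses 3 colors, so χ(G) = 3.
A valid 3-coloring: color 1: [2]; color 2: [3]; color 3: [1].

χ(G) = 3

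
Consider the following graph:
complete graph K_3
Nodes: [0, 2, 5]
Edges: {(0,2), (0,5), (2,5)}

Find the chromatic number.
χ(G) = 3

Clique number ω(G) = 3 (lower bound: χ ≥ ω).
The clique on [0, 2, 5] has size 3, forcing χ ≥ 3, and the coloring below uses 3 colors, so χ(G) = 3.
A valid 3-coloring: color 1: [0]; color 2: [2]; color 3: [5].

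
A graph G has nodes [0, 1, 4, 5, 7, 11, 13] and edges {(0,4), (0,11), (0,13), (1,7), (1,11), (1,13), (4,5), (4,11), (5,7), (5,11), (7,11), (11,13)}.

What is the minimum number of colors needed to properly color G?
χ(G) = 3

Clique number ω(G) = 3 (lower bound: χ ≥ ω).
The clique on [0, 4, 11] has size 3, forcing χ ≥ 3, and the coloring below uses 3 colors, so χ(G) = 3.
A valid 3-coloring: color 1: [11]; color 2: [0, 1, 5]; color 3: [4, 7, 13].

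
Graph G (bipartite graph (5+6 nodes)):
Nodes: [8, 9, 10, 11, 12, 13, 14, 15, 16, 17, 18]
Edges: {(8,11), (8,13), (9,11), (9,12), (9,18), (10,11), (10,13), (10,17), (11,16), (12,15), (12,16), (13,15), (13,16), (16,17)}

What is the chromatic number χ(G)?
Clique number ω(G) = 2 (lower bound: χ ≥ ω).
The graph is bipartite (no odd cycle), so 2 colors suffice: χ(G) = 2.
A valid 2-coloring: color 1: [8, 9, 10, 14, 15, 16]; color 2: [11, 12, 13, 17, 18].

χ(G) = 2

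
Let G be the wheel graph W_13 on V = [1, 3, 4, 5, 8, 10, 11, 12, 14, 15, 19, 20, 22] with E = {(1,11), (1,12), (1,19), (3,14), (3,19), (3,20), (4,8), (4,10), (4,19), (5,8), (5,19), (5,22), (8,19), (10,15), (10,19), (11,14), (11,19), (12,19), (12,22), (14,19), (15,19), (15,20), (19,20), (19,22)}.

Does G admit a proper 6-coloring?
A valid 6-coloring: color 1: [19]; color 2: [1, 8, 10, 14, 20, 22]; color 3: [3, 4, 5, 11, 12, 15].
(χ(G) = 3 ≤ 6.)

Yes, G is 6-colorable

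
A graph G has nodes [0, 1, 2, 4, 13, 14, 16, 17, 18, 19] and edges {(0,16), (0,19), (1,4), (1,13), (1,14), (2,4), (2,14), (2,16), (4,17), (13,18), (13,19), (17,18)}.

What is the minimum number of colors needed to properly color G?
Clique number ω(G) = 2 (lower bound: χ ≥ ω).
Odd cycle [17, 4, 1, 13, 18] needs 3 colors (χ ≥ 3).
The coloring below uses 3 colors, so χ(G) = 3.
A valid 3-coloring: color 1: [0, 4, 13, 14]; color 2: [1, 2, 17, 19]; color 3: [16, 18].

χ(G) = 3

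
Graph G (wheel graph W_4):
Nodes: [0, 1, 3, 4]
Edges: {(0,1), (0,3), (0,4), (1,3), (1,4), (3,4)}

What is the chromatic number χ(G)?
Clique number ω(G) = 4 (lower bound: χ ≥ ω).
The clique on [0, 1, 3, 4] has size 4, forcing χ ≥ 4, and the coloring below uses 4 colors, so χ(G) = 4.
A valid 4-coloring: color 1: [1]; color 2: [3]; color 3: [4]; color 4: [0].

χ(G) = 4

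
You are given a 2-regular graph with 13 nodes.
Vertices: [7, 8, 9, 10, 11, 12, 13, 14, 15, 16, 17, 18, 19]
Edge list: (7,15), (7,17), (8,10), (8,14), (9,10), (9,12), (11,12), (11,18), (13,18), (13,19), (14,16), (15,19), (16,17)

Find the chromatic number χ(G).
Clique number ω(G) = 2 (lower bound: χ ≥ ω).
Odd cycle [19, 13, 18, 11, 12, 9, 10, 8, 14, 16, 17, 7, 15] needs 3 colors (χ ≥ 3).
The coloring below uses 3 colors, so χ(G) = 3.
A valid 3-coloring: color 1: [7, 8, 9, 16, 18, 19]; color 2: [10, 11, 13, 14, 15, 17]; color 3: [12].

χ(G) = 3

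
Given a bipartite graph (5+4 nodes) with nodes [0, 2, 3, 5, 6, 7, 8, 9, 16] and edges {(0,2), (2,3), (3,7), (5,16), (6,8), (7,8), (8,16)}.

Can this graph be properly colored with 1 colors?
Edge (0,2) forces its endpoints to differ, so 1 color is not enough.

No, G is not 1-colorable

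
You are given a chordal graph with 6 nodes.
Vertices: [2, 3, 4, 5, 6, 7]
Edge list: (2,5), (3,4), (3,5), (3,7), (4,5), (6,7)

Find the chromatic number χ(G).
χ(G) = 3

Clique number ω(G) = 3 (lower bound: χ ≥ ω).
The clique on [3, 4, 5] has size 3, forcing χ ≥ 3, and the coloring below uses 3 colors, so χ(G) = 3.
A valid 3-coloring: color 1: [5, 7]; color 2: [2, 3, 6]; color 3: [4].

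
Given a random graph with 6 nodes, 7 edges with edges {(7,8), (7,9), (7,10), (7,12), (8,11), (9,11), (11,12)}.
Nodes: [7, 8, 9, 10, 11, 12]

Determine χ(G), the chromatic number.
χ(G) = 2

Clique number ω(G) = 2 (lower bound: χ ≥ ω).
The graph is bipartite (no odd cycle), so 2 colors suffice: χ(G) = 2.
A valid 2-coloring: color 1: [7, 11]; color 2: [8, 9, 10, 12].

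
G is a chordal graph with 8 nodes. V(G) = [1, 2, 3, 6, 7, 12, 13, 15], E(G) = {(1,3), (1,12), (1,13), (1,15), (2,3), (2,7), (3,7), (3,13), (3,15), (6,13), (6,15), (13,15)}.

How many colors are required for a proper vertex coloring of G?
χ(G) = 4

Clique number ω(G) = 4 (lower bound: χ ≥ ω).
The clique on [1, 3, 13, 15] has size 4, forcing χ ≥ 4, and the coloring below uses 4 colors, so χ(G) = 4.
A valid 4-coloring: color 1: [3, 6, 12]; color 2: [7, 13]; color 3: [2, 15]; color 4: [1].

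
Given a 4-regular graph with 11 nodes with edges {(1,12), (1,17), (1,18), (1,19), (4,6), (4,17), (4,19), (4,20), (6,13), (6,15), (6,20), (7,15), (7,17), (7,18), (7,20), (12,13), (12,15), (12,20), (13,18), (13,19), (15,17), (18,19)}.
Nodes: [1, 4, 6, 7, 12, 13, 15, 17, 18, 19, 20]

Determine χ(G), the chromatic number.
Clique number ω(G) = 3 (lower bound: χ ≥ ω).
The clique on [1, 18, 19] has size 3, forcing χ ≥ 3, and the coloring below uses 3 colors, so χ(G) = 3.
A valid 3-coloring: color 1: [1, 4, 13, 15]; color 2: [6, 7, 12, 19]; color 3: [17, 18, 20].

χ(G) = 3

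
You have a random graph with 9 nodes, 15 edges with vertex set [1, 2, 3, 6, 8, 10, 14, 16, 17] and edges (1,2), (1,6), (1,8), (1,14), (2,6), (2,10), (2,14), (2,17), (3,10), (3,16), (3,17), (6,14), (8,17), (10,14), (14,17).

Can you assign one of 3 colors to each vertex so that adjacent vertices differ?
No, G is not 3-colorable

The clique on vertices [1, 2, 6, 14] has size 4 > 3, so it alone needs 4 colors.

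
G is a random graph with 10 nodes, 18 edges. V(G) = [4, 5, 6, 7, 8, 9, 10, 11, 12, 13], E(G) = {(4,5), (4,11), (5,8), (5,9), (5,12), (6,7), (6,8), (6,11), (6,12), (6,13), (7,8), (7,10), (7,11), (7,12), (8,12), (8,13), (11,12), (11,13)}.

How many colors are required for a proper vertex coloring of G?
Clique number ω(G) = 4 (lower bound: χ ≥ ω).
The clique on [6, 7, 8, 12] has size 4, forcing χ ≥ 4, and the coloring below uses 4 colors, so χ(G) = 4.
A valid 4-coloring: color 1: [8, 9, 10, 11]; color 2: [5, 6]; color 3: [4, 7, 13]; color 4: [12].

χ(G) = 4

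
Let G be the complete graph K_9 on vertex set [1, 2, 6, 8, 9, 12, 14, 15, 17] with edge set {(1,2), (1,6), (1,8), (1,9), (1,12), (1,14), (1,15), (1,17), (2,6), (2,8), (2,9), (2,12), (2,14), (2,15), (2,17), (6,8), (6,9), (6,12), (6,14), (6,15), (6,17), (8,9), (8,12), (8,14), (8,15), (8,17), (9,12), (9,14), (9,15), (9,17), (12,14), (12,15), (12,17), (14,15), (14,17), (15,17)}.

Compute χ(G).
Clique number ω(G) = 9 (lower bound: χ ≥ ω).
The clique on [1, 2, 6, 8, 9, 12, 14, 15, 17] has size 9, forcing χ ≥ 9, and the coloring below uses 9 colors, so χ(G) = 9.
A valid 9-coloring: color 1: [8]; color 2: [14]; color 3: [6]; color 4: [15]; color 5: [12]; color 6: [17]; color 7: [2]; color 8: [1]; color 9: [9].

χ(G) = 9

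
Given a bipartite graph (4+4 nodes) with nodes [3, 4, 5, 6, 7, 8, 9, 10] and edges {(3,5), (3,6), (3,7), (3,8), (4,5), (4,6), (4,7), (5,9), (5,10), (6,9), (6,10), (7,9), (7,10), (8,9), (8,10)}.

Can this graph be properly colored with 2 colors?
Yes, G is 2-colorable

A valid 2-coloring: color 1: [5, 6, 7, 8]; color 2: [3, 4, 9, 10].
(χ(G) = 2 ≤ 2.)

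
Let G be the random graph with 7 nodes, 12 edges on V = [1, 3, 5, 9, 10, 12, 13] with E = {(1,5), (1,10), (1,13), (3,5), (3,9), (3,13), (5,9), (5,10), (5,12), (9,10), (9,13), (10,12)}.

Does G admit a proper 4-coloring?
A valid 4-coloring: color 1: [5, 13]; color 2: [1, 9, 12]; color 3: [3, 10].
(χ(G) = 3 ≤ 4.)

Yes, G is 4-colorable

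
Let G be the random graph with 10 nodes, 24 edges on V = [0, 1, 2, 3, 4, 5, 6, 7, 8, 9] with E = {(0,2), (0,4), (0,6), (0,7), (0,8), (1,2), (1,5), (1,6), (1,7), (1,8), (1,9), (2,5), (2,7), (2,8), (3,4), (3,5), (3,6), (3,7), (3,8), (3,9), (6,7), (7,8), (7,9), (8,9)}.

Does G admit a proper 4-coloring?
A valid 4-coloring: color 1: [4, 5, 7]; color 2: [6, 8]; color 3: [0, 1, 3]; color 4: [2, 9].
(χ(G) = 4 ≤ 4.)

Yes, G is 4-colorable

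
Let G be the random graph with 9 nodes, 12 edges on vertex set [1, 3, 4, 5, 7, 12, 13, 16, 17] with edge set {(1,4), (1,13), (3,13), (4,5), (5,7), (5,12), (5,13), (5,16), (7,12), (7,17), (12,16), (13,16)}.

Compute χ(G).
Clique number ω(G) = 3 (lower bound: χ ≥ ω).
The clique on [5, 13, 16] has size 3, forcing χ ≥ 3, and the coloring below uses 3 colors, so χ(G) = 3.
A valid 3-coloring: color 1: [1, 3, 5, 17]; color 2: [4, 12, 13]; color 3: [7, 16].

χ(G) = 3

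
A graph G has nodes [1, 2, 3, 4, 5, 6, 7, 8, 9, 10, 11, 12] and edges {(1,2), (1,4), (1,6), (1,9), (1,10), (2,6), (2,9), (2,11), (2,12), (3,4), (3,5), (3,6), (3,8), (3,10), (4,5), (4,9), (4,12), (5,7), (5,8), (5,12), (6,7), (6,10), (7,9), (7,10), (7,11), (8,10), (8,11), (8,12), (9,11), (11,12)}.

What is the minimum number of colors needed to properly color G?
Clique number ω(G) = 3 (lower bound: χ ≥ ω).
Suppose a proper 3-coloring c exists. The clique [1, 2, 6] takes 3 distinct colors; by symmetry let c(1) = 1, c(2) = 2, c(6) = 3.
- Vertex 9: neighbors [1, 2] already have colors [1, 2] ⇒ c(9) = 3.
- Vertex 4: neighbors [1, 9] already have colors [1, 3] ⇒ c(4) = 2.
- Vertex 3: neighbors [4, 6] already have colors [2, 3] ⇒ c(3) = 1.
- Vertex 5: neighbors [3, 4] already have colors [1, 2] ⇒ c(5) = 3.
- Vertex 8: neighbors [3, 5] already have colors [1, 3] ⇒ c(8) = 2.
- Vertex 10: neighbors [1, 8, 6] already have colors [1, 2, 3] — all 3 colors blocked. Contradiction.
The forced assignments end in a contradiction, so G has no proper 3-coloring (χ ≥ 4).
The coloring below uses 4 colors, so χ(G) = 4.
A valid 4-coloring: color 1: [6, 9, 12]; color 2: [2, 4, 7, 8]; color 3: [5, 10, 11]; color 4: [1, 3].

χ(G) = 4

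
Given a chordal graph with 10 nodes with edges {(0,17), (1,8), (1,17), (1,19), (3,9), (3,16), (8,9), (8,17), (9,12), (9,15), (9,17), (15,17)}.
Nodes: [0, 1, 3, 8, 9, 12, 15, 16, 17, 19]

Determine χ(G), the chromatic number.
χ(G) = 3

Clique number ω(G) = 3 (lower bound: χ ≥ ω).
The clique on [1, 8, 17] has size 3, forcing χ ≥ 3, and the coloring below uses 3 colors, so χ(G) = 3.
A valid 3-coloring: color 1: [3, 12, 17, 19]; color 2: [0, 1, 9, 16]; color 3: [8, 15].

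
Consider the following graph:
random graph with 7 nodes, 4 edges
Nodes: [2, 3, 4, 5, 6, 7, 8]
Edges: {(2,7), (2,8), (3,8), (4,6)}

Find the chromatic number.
χ(G) = 2

Clique number ω(G) = 2 (lower bound: χ ≥ ω).
The graph is bipartite (no odd cycle), so 2 colors suffice: χ(G) = 2.
A valid 2-coloring: color 1: [4, 5, 7, 8]; color 2: [2, 3, 6].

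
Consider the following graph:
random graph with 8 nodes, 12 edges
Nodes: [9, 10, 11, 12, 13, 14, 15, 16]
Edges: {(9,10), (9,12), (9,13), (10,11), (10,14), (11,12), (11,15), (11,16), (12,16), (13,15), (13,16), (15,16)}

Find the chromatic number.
Clique number ω(G) = 3 (lower bound: χ ≥ ω).
The clique on [11, 12, 16] has size 3, forcing χ ≥ 3, and the coloring below uses 3 colors, so χ(G) = 3.
A valid 3-coloring: color 1: [11, 13, 14]; color 2: [9, 16]; color 3: [10, 12, 15].

χ(G) = 3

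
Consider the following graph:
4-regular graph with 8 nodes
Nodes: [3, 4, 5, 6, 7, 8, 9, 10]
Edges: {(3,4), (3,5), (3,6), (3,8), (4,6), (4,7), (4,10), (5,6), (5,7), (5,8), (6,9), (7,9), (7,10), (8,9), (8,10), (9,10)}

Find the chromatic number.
Clique number ω(G) = 3 (lower bound: χ ≥ ω).
The clique on [8, 9, 10] has size 3, forcing χ ≥ 3, and the coloring below uses 3 colors, so χ(G) = 3.
A valid 3-coloring: color 1: [6, 7, 8]; color 2: [4, 5, 9]; color 3: [3, 10].

χ(G) = 3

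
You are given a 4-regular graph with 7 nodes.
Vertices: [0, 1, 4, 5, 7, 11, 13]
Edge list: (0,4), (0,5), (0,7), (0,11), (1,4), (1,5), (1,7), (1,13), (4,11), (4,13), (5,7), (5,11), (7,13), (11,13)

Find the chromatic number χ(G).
Clique number ω(G) = 3 (lower bound: χ ≥ ω).
Suppose a proper 3-coloring c exists. The clique [0, 4, 11] takes 3 distinct colors; by symmetry let c(0) = 1, c(4) = 2, c(11) = 3.
- Vertex 5: neighbors [0, 11] already have colors [1, 3] ⇒ c(5) = 2.
- Vertex 7: neighbors [0, 5] already have colors [1, 2] ⇒ c(7) = 3.
- Vertex 1: neighbors [4, 7] already have colors [2, 3] ⇒ c(1) = 1.
- Vertex 13: neighbors [1, 4, 7] already have colors [1, 2, 3] — all 3 colors blocked. Contradiction.
The forced assignments end in a contradiction, so G has no proper 3-coloring (χ ≥ 4).
The coloring below uses 4 colors, so χ(G) = 4.
A valid 4-coloring: color 1: [4, 7]; color 2: [5, 13]; color 3: [1, 11]; color 4: [0].

χ(G) = 4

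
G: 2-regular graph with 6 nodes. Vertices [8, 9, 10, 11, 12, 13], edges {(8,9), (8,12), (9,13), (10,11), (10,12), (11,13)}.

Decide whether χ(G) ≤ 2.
Yes, G is 2-colorable

A valid 2-coloring: color 1: [8, 10, 13]; color 2: [9, 11, 12].
(χ(G) = 2 ≤ 2.)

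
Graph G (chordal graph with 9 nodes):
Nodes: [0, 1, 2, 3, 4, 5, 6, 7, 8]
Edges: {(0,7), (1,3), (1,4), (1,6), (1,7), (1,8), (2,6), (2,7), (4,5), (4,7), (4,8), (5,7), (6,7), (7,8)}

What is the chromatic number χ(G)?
χ(G) = 4

Clique number ω(G) = 4 (lower bound: χ ≥ ω).
The clique on [1, 4, 7, 8] has size 4, forcing χ ≥ 4, and the coloring below uses 4 colors, so χ(G) = 4.
A valid 4-coloring: color 1: [3, 7]; color 2: [0, 1, 2, 5]; color 3: [4, 6]; color 4: [8].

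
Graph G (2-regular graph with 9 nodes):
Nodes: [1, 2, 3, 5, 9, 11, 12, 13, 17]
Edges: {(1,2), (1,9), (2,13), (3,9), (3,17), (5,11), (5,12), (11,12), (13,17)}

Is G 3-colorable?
Yes, G is 3-colorable

A valid 3-coloring: color 1: [2, 9, 12, 17]; color 2: [1, 3, 11, 13]; color 3: [5].
(χ(G) = 3 ≤ 3.)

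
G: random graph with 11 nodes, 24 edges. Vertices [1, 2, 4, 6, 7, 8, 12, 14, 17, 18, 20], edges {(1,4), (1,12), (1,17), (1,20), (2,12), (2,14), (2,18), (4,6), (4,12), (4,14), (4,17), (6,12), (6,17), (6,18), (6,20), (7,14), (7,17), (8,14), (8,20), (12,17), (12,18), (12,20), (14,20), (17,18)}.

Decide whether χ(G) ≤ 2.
The clique on vertices [1, 4, 12, 17] has size 4 > 2, so it alone needs 4 colors.

No, G is not 2-colorable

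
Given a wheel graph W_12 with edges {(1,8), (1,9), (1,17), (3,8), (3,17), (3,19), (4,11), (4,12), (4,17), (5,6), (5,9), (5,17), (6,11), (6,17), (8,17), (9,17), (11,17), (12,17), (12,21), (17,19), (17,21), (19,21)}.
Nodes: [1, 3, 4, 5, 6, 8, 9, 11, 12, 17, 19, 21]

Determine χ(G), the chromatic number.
Clique number ω(G) = 3 (lower bound: χ ≥ ω).
Odd cycle [12, 4, 11, 6, 5, 9, 1, 8, 3, 19, 21] needs 3 colors (χ ≥ 3).
Vertex 17 is adjacent to every vertex of [1, 3, 4, 5, 6, 8, 9, 11, 12, 19, 21], which already need 3 colors among themselves, so 17 needs a new color (χ ≥ 4).
The coloring below uses 4 colors, so χ(G) = 4.
A valid 4-coloring: color 1: [17]; color 2: [1, 5, 11, 12, 19]; color 3: [4, 6, 8, 9, 21]; color 4: [3].

χ(G) = 4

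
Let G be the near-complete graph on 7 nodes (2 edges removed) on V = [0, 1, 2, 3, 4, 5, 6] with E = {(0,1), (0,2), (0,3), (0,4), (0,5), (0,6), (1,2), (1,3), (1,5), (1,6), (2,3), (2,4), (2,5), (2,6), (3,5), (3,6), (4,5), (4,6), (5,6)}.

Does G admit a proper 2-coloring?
The clique on vertices [0, 1, 2, 3, 5, 6] has size 6 > 2, so it alone needs 6 colors.

No, G is not 2-colorable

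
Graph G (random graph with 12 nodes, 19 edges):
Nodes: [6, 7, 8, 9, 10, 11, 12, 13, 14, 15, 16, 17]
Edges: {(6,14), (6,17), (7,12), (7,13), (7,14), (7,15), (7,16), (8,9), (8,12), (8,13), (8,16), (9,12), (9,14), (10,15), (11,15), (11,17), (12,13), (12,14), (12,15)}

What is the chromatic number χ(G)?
Clique number ω(G) = 3 (lower bound: χ ≥ ω).
Odd cycle [8, 13, 7, 14, 9] needs 3 colors (χ ≥ 3).
Vertex 12 is adjacent to every vertex of [7, 8, 9, 13, 14], which already need 3 colors among themselves, so 12 needs a new color (χ ≥ 4).
The coloring below uses 4 colors, so χ(G) = 4.
A valid 4-coloring: color 1: [6, 10, 11, 12, 16]; color 2: [7, 8, 17]; color 3: [13, 14, 15]; color 4: [9].

χ(G) = 4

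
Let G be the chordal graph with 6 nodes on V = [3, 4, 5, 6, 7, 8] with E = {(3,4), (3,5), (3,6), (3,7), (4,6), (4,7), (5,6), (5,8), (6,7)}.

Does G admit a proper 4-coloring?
Yes, G is 4-colorable

A valid 4-coloring: color 1: [3, 8]; color 2: [6]; color 3: [4, 5]; color 4: [7].
(χ(G) = 4 ≤ 4.)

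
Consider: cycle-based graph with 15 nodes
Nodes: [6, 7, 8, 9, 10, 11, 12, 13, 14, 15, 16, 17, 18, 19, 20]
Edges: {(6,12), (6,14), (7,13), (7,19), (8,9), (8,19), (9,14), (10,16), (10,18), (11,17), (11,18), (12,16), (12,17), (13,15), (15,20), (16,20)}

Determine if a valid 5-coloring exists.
Yes, G is 5-colorable

A valid 5-coloring: color 1: [6, 7, 8, 15, 16, 17, 18]; color 2: [10, 11, 12, 13, 14, 19, 20]; color 3: [9].
(χ(G) = 3 ≤ 5.)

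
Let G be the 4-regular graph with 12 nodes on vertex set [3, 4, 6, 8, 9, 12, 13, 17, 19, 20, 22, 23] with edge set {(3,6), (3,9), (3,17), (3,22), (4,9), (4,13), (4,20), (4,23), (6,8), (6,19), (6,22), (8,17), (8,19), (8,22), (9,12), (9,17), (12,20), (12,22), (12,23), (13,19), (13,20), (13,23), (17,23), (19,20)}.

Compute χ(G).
Clique number ω(G) = 3 (lower bound: χ ≥ ω).
The clique on [3, 9, 17] has size 3, forcing χ ≥ 3, and the coloring below uses 3 colors, so χ(G) = 3.
A valid 3-coloring: color 1: [3, 8, 12, 13]; color 2: [4, 17, 19, 22]; color 3: [6, 9, 20, 23].

χ(G) = 3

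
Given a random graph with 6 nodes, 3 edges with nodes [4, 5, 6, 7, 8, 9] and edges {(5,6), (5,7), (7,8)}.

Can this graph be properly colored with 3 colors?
Yes, G is 3-colorable

A valid 3-coloring: color 1: [4, 5, 8, 9]; color 2: [6, 7].
(χ(G) = 2 ≤ 3.)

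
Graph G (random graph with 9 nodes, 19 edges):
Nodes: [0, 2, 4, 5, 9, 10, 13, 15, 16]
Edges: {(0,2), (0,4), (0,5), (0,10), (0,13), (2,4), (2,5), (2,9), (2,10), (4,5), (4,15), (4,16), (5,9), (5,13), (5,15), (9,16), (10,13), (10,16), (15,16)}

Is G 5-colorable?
Yes, G is 5-colorable

A valid 5-coloring: color 1: [5, 10]; color 2: [2, 13, 16]; color 3: [4, 9]; color 4: [0, 15].
(χ(G) = 4 ≤ 5.)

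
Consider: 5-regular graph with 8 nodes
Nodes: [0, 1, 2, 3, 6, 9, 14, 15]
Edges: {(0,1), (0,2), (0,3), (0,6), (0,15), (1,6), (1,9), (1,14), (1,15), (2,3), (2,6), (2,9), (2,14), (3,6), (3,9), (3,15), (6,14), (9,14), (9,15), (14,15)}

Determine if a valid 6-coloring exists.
Yes, G is 6-colorable

A valid 6-coloring: color 1: [2, 15]; color 2: [1, 3]; color 3: [0, 14]; color 4: [6, 9].
(χ(G) = 4 ≤ 6.)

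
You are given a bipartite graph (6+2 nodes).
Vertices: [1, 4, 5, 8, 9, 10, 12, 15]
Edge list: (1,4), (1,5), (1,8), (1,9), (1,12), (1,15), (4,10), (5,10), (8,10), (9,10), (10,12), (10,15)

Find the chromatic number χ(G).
χ(G) = 2

Clique number ω(G) = 2 (lower bound: χ ≥ ω).
The graph is bipartite (no odd cycle), so 2 colors suffice: χ(G) = 2.
A valid 2-coloring: color 1: [1, 10]; color 2: [4, 5, 8, 9, 12, 15].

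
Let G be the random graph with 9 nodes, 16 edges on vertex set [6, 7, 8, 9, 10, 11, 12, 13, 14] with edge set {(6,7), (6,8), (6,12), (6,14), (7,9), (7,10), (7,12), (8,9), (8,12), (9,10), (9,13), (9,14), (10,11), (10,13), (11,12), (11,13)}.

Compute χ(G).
Clique number ω(G) = 3 (lower bound: χ ≥ ω).
The clique on [9, 10, 13] has size 3, forcing χ ≥ 3, and the coloring below uses 3 colors, so χ(G) = 3.
A valid 3-coloring: color 1: [6, 9, 11]; color 2: [10, 12, 14]; color 3: [7, 8, 13].

χ(G) = 3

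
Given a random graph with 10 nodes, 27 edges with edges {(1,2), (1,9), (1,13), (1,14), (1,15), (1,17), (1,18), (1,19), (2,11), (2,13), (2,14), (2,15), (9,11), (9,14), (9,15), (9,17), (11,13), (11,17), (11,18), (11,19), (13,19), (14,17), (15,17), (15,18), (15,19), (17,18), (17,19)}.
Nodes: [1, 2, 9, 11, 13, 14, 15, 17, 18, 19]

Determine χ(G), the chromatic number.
Clique number ω(G) = 4 (lower bound: χ ≥ ω).
The clique on [1, 9, 14, 17] has size 4, forcing χ ≥ 4, and the coloring below uses 4 colors, so χ(G) = 4.
A valid 4-coloring: color 1: [1, 11]; color 2: [13, 17]; color 3: [14, 15]; color 4: [2, 9, 18, 19].

χ(G) = 4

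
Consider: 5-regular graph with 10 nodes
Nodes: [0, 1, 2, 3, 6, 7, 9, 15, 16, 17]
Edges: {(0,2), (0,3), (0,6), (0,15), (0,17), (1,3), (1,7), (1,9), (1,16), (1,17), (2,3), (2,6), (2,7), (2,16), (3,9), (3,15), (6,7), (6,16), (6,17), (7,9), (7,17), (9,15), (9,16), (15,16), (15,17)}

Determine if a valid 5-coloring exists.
A valid 5-coloring: color 1: [1, 6, 15]; color 2: [3, 7, 16]; color 3: [2, 9, 17]; color 4: [0].
(χ(G) = 4 ≤ 5.)

Yes, G is 5-colorable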